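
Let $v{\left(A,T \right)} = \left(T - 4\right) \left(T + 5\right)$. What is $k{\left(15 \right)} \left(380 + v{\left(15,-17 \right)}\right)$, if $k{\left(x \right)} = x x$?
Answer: $142200$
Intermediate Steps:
$v{\left(A,T \right)} = \left(-4 + T\right) \left(5 + T\right)$
$k{\left(x \right)} = x^{2}$
$k{\left(15 \right)} \left(380 + v{\left(15,-17 \right)}\right) = 15^{2} \left(380 - \left(37 - 289\right)\right) = 225 \left(380 - -252\right) = 225 \left(380 + 252\right) = 225 \cdot 632 = 142200$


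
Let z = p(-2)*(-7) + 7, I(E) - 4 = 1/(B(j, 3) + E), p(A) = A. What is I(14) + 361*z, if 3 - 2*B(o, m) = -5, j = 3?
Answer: 136531/18 ≈ 7585.1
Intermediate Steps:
B(o, m) = 4 (B(o, m) = 3/2 - ½*(-5) = 3/2 + 5/2 = 4)
I(E) = 4 + 1/(4 + E)
z = 21 (z = -2*(-7) + 7 = 14 + 7 = 21)
I(14) + 361*z = (17 + 4*14)/(4 + 14) + 361*21 = (17 + 56)/18 + 7581 = (1/18)*73 + 7581 = 73/18 + 7581 = 136531/18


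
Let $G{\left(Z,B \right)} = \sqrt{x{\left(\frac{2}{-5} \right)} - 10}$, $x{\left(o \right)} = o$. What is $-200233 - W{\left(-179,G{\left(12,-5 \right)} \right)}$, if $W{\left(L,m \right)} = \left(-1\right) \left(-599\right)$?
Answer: $-200832$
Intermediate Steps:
$G{\left(Z,B \right)} = \frac{2 i \sqrt{65}}{5}$ ($G{\left(Z,B \right)} = \sqrt{\frac{2}{-5} - 10} = \sqrt{2 \left(- \frac{1}{5}\right) - 10} = \sqrt{- \frac{2}{5} - 10} = \sqrt{- \frac{52}{5}} = \frac{2 i \sqrt{65}}{5}$)
$W{\left(L,m \right)} = 599$
$-200233 - W{\left(-179,G{\left(12,-5 \right)} \right)} = -200233 - 599 = -200832$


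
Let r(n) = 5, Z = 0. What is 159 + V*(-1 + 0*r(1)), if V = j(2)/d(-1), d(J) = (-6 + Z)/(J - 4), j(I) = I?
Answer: 472/3 ≈ 157.33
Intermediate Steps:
d(J) = -6/(-4 + J) (d(J) = (-6 + 0)/(J - 4) = -6/(-4 + J))
V = 5/3 (V = 2/((-6/(-4 - 1))) = 2/((-6/(-5))) = 2/((-6*(-⅕))) = 2/(6/5) = 2*(⅚) = 5/3 ≈ 1.6667)
159 + V*(-1 + 0*r(1)) = 159 + 5*(-1 + 0*5)/3 = 159 + 5*(-1 + 0)/3 = 159 + (5/3)*(-1) = 159 - 5/3 = 472/3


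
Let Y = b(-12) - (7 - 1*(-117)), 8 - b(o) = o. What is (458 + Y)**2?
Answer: 125316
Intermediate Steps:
b(o) = 8 - o
Y = -104 (Y = (8 - 1*(-12)) - (7 - 1*(-117)) = (8 + 12) - (7 + 117) = 20 - 1*124 = 20 - 124 = -104)
(458 + Y)**2 = (458 - 104)**2 = 354**2 = 125316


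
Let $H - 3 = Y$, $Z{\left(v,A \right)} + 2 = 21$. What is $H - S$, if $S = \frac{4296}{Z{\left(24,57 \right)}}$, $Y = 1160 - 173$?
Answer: $\frac{14514}{19} \approx 763.89$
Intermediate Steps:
$Z{\left(v,A \right)} = 19$ ($Z{\left(v,A \right)} = -2 + 21 = 19$)
$Y = 987$
$H = 990$ ($H = 3 + 987 = 990$)
$S = \frac{4296}{19} \approx 226.11$
$H - S = 990 - \frac{4296}{19} = \frac{14514}{19}$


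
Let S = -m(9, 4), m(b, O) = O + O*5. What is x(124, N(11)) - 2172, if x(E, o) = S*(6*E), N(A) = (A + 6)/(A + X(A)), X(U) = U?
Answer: -20028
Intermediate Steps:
m(b, O) = 6*O (m(b, O) = O + 5*O = 6*O)
N(A) = (6 + A)/(2*A) (N(A) = (A + 6)/(A + A) = (6 + A)/((2*A)) = (6 + A)*(1/(2*A)) = (6 + A)/(2*A))
S = -24 (S = -6*4 = -1*24 = -24)
x(E, o) = -144*E
x(124, N(11)) - 2172 = -144*124 - 2172 = -17856 - 2172 = -20028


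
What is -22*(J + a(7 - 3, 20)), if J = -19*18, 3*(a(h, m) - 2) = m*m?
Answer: 13640/3 ≈ 4546.7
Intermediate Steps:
a(h, m) = 2 + m**2/3 (a(h, m) = 2 + (m*m)/3 = 2 + m**2/3)
J = -342
-22*(J + a(7 - 3, 20)) = -22*(-342 + (2 + (1/3)*20**2)) = -22*(-342 + (2 + (1/3)*400)) = -22*(-342 + (2 + 400/3)) = -22*(-342 + 406/3) = -22*(-620/3) = 13640/3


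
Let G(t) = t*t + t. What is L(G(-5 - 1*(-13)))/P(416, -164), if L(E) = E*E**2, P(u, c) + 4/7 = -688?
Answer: -653184/1205 ≈ -542.06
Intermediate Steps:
P(u, c) = -4820/7 (P(u, c) = -4/7 - 688 = -4820/7)
G(t) = t + t**2 (G(t) = t**2 + t = t + t**2)
L(E) = E**3
L(G(-5 - 1*(-13)))/P(416, -164) = ((-5 - 1*(-13))*(1 + (-5 - 1*(-13))))**3/(-4820/7) = ((-5 + 13)*(1 + (-5 + 13)))**3*(-7/4820) = (8*(1 + 8))**3*(-7/4820) = (8*9)**3*(-7/4820) = 72**3*(-7/4820) = 373248*(-7/4820) = -653184/1205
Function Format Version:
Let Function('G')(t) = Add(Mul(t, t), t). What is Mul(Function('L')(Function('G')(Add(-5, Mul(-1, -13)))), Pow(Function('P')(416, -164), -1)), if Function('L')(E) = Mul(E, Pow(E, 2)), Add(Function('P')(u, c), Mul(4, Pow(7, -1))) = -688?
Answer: Rational(-653184, 1205) ≈ -542.06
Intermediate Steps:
Function('P')(u, c) = Rational(-4820, 7) (Function('P')(u, c) = Add(Rational(-4, 7), -688) = Rational(-4820, 7))
Function('G')(t) = Add(t, Pow(t, 2)) (Function('G')(t) = Add(Pow(t, 2), t) = Add(t, Pow(t, 2)))
Function('L')(E) = Pow(E, 3)
Mul(Function('L')(Function('G')(Add(-5, Mul(-1, -13)))), Pow(Function('P')(416, -164), -1)) = Mul(Pow(Mul(Add(-5, Mul(-1, -13)), Add(1, Add(-5, Mul(-1, -13)))), 3), Pow(Rational(-4820, 7), -1)) = Mul(Pow(Mul(Add(-5, 13), Add(1, Add(-5, 13))), 3), Rational(-7, 4820)) = Mul(Pow(Mul(8, Add(1, 8)), 3), Rational(-7, 4820)) = Mul(Pow(Mul(8, 9), 3), Rational(-7, 4820)) = Mul(Pow(72, 3), Rational(-7, 4820)) = Mul(373248, Rational(-7, 4820)) = Rational(-653184, 1205)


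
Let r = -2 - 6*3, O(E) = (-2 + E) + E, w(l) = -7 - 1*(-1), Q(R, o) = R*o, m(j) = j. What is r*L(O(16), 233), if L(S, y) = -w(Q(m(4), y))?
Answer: -120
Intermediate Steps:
w(l) = -6 (w(l) = -7 + 1 = -6)
O(E) = -2 + 2*E
r = -20 (r = -2 - 18 = -20)
L(S, y) = 6 (L(S, y) = -1*(-6) = 6)
r*L(O(16), 233) = -20*6 = -120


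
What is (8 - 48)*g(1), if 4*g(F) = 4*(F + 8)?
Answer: -360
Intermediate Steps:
g(F) = 8 + F (g(F) = (4*(F + 8))/4 = (4*(8 + F))/4 = (32 + 4*F)/4 = 8 + F)
(8 - 48)*g(1) = (8 - 48)*(8 + 1) = -40*9 = -360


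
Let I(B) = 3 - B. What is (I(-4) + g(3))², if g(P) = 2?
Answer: 81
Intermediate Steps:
(I(-4) + g(3))² = ((3 - 1*(-4)) + 2)² = ((3 + 4) + 2)² = (7 + 2)² = 9² = 81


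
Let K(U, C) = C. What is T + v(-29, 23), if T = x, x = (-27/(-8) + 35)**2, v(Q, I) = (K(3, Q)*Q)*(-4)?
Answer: -121047/64 ≈ -1891.4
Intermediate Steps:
v(Q, I) = -4*Q**2 (v(Q, I) = (Q*Q)*(-4) = Q**2*(-4) = -4*Q**2)
x = 94249/64 (x = (-27*(-1/8) + 35)**2 = (27/8 + 35)**2 = (307/8)**2 = 94249/64 ≈ 1472.6)
T = 94249/64 ≈ 1472.6
T + v(-29, 23) = 94249/64 - 4*(-29)**2 = 94249/64 - 4*841 = 94249/64 - 3364 = -121047/64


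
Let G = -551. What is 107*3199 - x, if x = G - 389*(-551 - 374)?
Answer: -16981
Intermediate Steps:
x = 359274 (x = -551 - 389*(-551 - 374) = -551 - 389*(-925) = -551 + 359825 = 359274)
107*3199 - x = 107*3199 - 1*359274 = 342293 - 359274 = -16981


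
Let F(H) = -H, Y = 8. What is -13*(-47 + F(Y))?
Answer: 715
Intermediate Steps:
-13*(-47 + F(Y)) = -13*(-47 - 1*8) = -13*(-47 - 8) = -13*(-55) = 715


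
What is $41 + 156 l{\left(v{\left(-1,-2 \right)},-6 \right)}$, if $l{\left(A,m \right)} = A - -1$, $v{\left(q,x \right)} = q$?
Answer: $41$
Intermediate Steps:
$l{\left(A,m \right)} = 1 + A$ ($l{\left(A,m \right)} = A + 1 = 1 + A$)
$41 + 156 l{\left(v{\left(-1,-2 \right)},-6 \right)} = 41 + 156 \left(1 - 1\right) = 41 + 156 \cdot 0 = 41 + 0 = 41$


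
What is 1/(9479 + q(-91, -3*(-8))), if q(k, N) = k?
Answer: 1/9388 ≈ 0.00010652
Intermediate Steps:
1/(9479 + q(-91, -3*(-8))) = 1/(9479 - 91) = 1/9388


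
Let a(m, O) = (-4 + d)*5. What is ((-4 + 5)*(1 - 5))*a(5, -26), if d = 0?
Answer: 80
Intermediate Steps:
a(m, O) = -20 (a(m, O) = (-4 + 0)*5 = -4*5 = -20)
((-4 + 5)*(1 - 5))*a(5, -26) = ((-4 + 5)*(1 - 5))*(-20) = (1*(-4))*(-20) = -4*(-20) = 80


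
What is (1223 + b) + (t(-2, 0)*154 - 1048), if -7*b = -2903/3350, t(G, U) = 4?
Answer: 18551853/23450 ≈ 791.12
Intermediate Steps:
b = 2903/23450 (b = -(-2903)/(7*3350) = -⅐*(-2903/3350) = 2903/23450 ≈ 0.12380)
(1223 + b) + (t(-2, 0)*154 - 1048) = (1223 + 2903/23450) + (4*154 - 1048) = 28682253/23450 + (616 - 1048) = 28682253/23450 - 432 = 18551853/23450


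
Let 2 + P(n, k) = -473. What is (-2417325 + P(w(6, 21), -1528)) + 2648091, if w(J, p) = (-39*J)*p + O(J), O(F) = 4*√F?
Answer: 230291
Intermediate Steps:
w(J, p) = 4*√J - 39*J*p (w(J, p) = (-39*J)*p + 4*√J = -39*J*p + 4*√J = 4*√J - 39*J*p)
P(n, k) = -475 (P(n, k) = -2 - 473 = -475)
(-2417325 + P(w(6, 21), -1528)) + 2648091 = (-2417325 - 475) + 2648091 = -2417800 + 2648091 = 230291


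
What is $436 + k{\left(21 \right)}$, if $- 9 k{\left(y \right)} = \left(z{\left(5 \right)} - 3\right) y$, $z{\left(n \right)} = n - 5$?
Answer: $443$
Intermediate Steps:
$z{\left(n \right)} = -5 + n$
$k{\left(y \right)} = \frac{y}{3}$ ($k{\left(y \right)} = - \frac{\left(\left(-5 + 5\right) - 3\right) y}{9} = - \frac{\left(0 - 3\right) y}{9} = - \frac{\left(-3\right) y}{9} = \frac{y}{3}$)
$436 + k{\left(21 \right)} = 436 + \frac{1}{3} \cdot 21 = 436 + 7 = 443$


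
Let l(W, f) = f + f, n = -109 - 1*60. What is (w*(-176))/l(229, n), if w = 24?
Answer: 2112/169 ≈ 12.497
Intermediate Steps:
n = -169 (n = -109 - 60 = -169)
l(W, f) = 2*f
(w*(-176))/l(229, n) = (24*(-176))/((2*(-169))) = -4224/(-338) = -4224*(-1/338) = 2112/169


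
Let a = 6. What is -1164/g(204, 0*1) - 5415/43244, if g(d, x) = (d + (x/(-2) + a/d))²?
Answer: -16777310349/109525601444 ≈ -0.15318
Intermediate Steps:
g(d, x) = (d + 6/d - x/2)² (g(d, x) = (d + (x/(-2) + 6/d))² = (d + (x*(-½) + 6/d))² = (d + (-x/2 + 6/d))² = (d + (6/d - x/2))² = (d + 6/d - x/2)²)
-1164/g(204, 0*1) - 5415/43244 = -1164*166464/(12 + 2*204² - 1*204*0*1)² - 5415/43244 = -1164*166464/(12 + 2*41616 - 1*204*0)² - 5415*1/43244 = -1164*166464/(12 + 83232 + 0)² - 285/2276 = -1164/((¼)*(1/41616)*83244²) - 285/2276 = -1164/((¼)*(1/41616)*6929563536) - 285/2276 = -1164/48121969/1156 - 285/2276 = -1164*1156/48121969 - 285/2276 = -1345584/48121969 - 285/2276 = -16777310349/109525601444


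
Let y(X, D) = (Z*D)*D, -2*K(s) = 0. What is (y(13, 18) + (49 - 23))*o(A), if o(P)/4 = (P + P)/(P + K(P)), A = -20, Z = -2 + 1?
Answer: -2384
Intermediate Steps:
Z = -1
K(s) = 0 (K(s) = -1/2*0 = 0)
y(X, D) = -D**2 (y(X, D) = (-D)*D = -D**2)
o(P) = 8 (o(P) = 4*((P + P)/(P + 0)) = 4*((2*P)/P) = 4*2 = 8)
(y(13, 18) + (49 - 23))*o(A) = (-1*18**2 + (49 - 23))*8 = (-1*324 + 26)*8 = (-324 + 26)*8 = -298*8 = -2384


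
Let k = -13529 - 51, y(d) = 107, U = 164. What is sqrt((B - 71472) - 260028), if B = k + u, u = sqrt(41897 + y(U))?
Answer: sqrt(-345080 + 2*sqrt(10501)) ≈ 587.26*I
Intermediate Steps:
k = -13580
u = 2*sqrt(10501) (u = sqrt(41897 + 107) = sqrt(42004) = 2*sqrt(10501) ≈ 204.95)
B = -13580 + 2*sqrt(10501) ≈ -13375.
sqrt((B - 71472) - 260028) = sqrt(((-13580 + 2*sqrt(10501)) - 71472) - 260028) = sqrt((-85052 + 2*sqrt(10501)) - 260028) = sqrt(-345080 + 2*sqrt(10501))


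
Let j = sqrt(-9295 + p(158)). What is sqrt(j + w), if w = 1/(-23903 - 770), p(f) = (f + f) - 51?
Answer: sqrt(-24673 + 608756929*I*sqrt(9030))/24673 ≈ 6.893 + 6.893*I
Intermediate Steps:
p(f) = -51 + 2*f (p(f) = 2*f - 51 = -51 + 2*f)
j = I*sqrt(9030) (j = sqrt(-9295 + (-51 + 2*158)) = sqrt(-9295 + (-51 + 316)) = sqrt(-9295 + 265) = sqrt(-9030) = I*sqrt(9030) ≈ 95.026*I)
w = -1/24673 (w = 1/(-24673) = -1/24673 ≈ -4.0530e-5)
sqrt(j + w) = sqrt(I*sqrt(9030) - 1/24673) = sqrt(-1/24673 + I*sqrt(9030))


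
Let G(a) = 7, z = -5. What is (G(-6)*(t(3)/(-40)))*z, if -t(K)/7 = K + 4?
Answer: -343/8 ≈ -42.875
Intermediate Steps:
t(K) = -28 - 7*K (t(K) = -7*(K + 4) = -7*(4 + K) = -28 - 7*K)
(G(-6)*(t(3)/(-40)))*z = (7*((-28 - 7*3)/(-40)))*(-5) = (7*((-28 - 21)*(-1/40)))*(-5) = (7*(-49*(-1/40)))*(-5) = (7*(49/40))*(-5) = (343/40)*(-5) = -343/8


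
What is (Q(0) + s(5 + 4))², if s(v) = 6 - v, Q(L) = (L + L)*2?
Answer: 9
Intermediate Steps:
Q(L) = 4*L (Q(L) = (2*L)*2 = 4*L)
(Q(0) + s(5 + 4))² = (4*0 + (6 - (5 + 4)))² = (0 + (6 - 1*9))² = (0 + (6 - 9))² = (0 - 3)² = (-3)² = 9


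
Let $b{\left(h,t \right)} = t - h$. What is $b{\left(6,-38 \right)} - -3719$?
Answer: $3675$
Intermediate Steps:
$b{\left(6,-38 \right)} - -3719 = \left(-38 - 6\right) - -3719 = \left(-38 - 6\right) + 3719 = -44 + 3719 = 3675$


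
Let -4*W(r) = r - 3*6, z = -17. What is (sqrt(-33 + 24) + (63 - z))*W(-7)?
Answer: 500 + 75*I/4 ≈ 500.0 + 18.75*I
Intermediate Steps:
W(r) = 9/2 - r/4 (W(r) = -(r - 3*6)/4 = -(r - 18)/4 = -(-18 + r)/4 = 9/2 - r/4)
(sqrt(-33 + 24) + (63 - z))*W(-7) = (sqrt(-33 + 24) + (63 - 1*(-17)))*(9/2 - 1/4*(-7)) = (sqrt(-9) + (63 + 17))*(9/2 + 7/4) = (3*I + 80)*(25/4) = (80 + 3*I)*(25/4) = 500 + 75*I/4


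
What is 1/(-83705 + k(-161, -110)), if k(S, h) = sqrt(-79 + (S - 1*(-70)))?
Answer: -16741/1401305439 - I*sqrt(170)/7006527195 ≈ -1.1947e-5 - 1.8609e-9*I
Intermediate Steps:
k(S, h) = sqrt(-9 + S) (k(S, h) = sqrt(-79 + (S + 70)) = sqrt(-79 + (70 + S)) = sqrt(-9 + S))
1/(-83705 + k(-161, -110)) = 1/(-83705 + sqrt(-9 - 161)) = 1/(-83705 + sqrt(-170)) = 1/(-83705 + I*sqrt(170))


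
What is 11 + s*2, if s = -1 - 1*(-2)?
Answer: 13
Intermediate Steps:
s = 1 (s = -1 + 2 = 1)
11 + s*2 = 11 + 1*2 = 11 + 2 = 13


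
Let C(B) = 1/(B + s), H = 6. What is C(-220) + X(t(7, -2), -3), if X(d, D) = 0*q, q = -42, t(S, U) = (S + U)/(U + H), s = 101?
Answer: -1/119 ≈ -0.0084034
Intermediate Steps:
t(S, U) = (S + U)/(6 + U) (t(S, U) = (S + U)/(U + 6) = (S + U)/(6 + U))
X(d, D) = 0 (X(d, D) = 0*(-42) = 0)
C(B) = 1/(101 + B) (C(B) = 1/(B + 101) = 1/(101 + B))
C(-220) + X(t(7, -2), -3) = 1/(101 - 220) + 0 = 1/(-119) + 0 = -1/119 + 0 = -1/119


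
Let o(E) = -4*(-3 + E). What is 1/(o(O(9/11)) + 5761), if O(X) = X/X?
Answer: 1/5769 ≈ 0.00017334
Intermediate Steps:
O(X) = 1
o(E) = 12 - 4*E
1/(o(O(9/11)) + 5761) = 1/((12 - 4*1) + 5761) = 1/((12 - 4) + 5761) = 1/(8 + 5761) = 1/5769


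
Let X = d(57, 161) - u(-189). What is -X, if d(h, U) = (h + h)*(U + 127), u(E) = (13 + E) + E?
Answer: -33197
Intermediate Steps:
u(E) = 13 + 2*E
d(h, U) = 2*h*(127 + U) (d(h, U) = (2*h)*(127 + U) = 2*h*(127 + U))
X = 33197 (X = 2*57*(127 + 161) - (13 + 2*(-189)) = 2*57*288 - (13 - 378) = 32832 - 1*(-365) = 32832 + 365 = 33197)
-X = -1*33197 = -33197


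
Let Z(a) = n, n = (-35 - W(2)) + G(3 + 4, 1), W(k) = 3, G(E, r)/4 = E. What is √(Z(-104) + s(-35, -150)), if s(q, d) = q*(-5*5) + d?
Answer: √715 ≈ 26.739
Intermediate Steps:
G(E, r) = 4*E
s(q, d) = d - 25*q (s(q, d) = q*(-25) + d = -25*q + d = d - 25*q)
n = -10 (n = (-35 - 1*3) + 4*(3 + 4) = (-35 - 3) + 4*7 = -38 + 28 = -10)
Z(a) = -10
√(Z(-104) + s(-35, -150)) = √(-10 + (-150 - 25*(-35))) = √(-10 + (-150 + 875)) = √(-10 + 725) = √715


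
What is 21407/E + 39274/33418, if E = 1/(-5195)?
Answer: -1858197260148/16709 ≈ -1.1121e+8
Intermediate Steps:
E = -1/5195 ≈ -0.00019249
21407/E + 39274/33418 = 21407/(-1/5195) + 39274/33418 = 21407*(-5195) + 39274*(1/33418) = -111209365 + 19637/16709 = -1858197260148/16709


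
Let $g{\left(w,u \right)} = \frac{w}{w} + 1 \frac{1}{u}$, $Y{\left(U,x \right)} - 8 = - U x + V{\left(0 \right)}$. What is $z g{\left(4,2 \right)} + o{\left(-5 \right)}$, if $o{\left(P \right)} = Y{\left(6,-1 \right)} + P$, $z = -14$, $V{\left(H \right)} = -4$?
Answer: $-16$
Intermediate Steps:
$Y{\left(U,x \right)} = 4 - U x$ ($Y{\left(U,x \right)} = 8 + \left(- U x - 4\right) = 8 - \left(4 + U x\right) = 4 - U x$)
$g{\left(w,u \right)} = 1 + \frac{1}{u}$
$o{\left(P \right)} = 10 + P$ ($o{\left(P \right)} = \left(4 - 6 \left(-1\right)\right) + P = \left(4 + 6\right) + P = 10 + P$)
$z g{\left(4,2 \right)} + o{\left(-5 \right)} = - 14 \frac{1 + 2}{2} + \left(10 - 5\right) = - 14 \cdot \frac{1}{2} \cdot 3 + 5 = \left(-14\right) \frac{3}{2} + 5 = -21 + 5 = -16$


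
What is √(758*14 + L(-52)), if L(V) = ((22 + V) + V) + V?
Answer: 13*√62 ≈ 102.36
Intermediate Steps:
L(V) = 22 + 3*V (L(V) = (22 + 2*V) + V = 22 + 3*V)
√(758*14 + L(-52)) = √(758*14 + (22 + 3*(-52))) = √(10612 + (22 - 156)) = √(10612 - 134) = √10478 = 13*√62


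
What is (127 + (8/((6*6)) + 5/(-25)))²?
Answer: 32672656/2025 ≈ 16135.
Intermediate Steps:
(127 + (8/((6*6)) + 5/(-25)))² = (127 + (8/36 + 5*(-1/25)))² = (127 + (8*(1/36) - ⅕))² = (127 + (2/9 - ⅕))² = (127 + 1/45)² = (5716/45)² = 32672656/2025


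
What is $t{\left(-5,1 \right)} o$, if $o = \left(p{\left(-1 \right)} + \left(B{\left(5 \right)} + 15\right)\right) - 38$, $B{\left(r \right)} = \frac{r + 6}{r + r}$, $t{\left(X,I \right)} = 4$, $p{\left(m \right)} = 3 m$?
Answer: $- \frac{498}{5} \approx -99.6$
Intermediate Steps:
$B{\left(r \right)} = \frac{6 + r}{2 r}$
$o = - \frac{249}{10}$ ($o = \left(3 \left(-1\right) + \left(\frac{6 + 5}{2 \cdot 5} + 15\right)\right) - 38 = \left(-3 + \left(\frac{1}{2} \cdot \frac{1}{5} \cdot 11 + 15\right)\right) - 38 = \left(-3 + \left(\frac{11}{10} + 15\right)\right) - 38 = \left(-3 + \frac{161}{10}\right) - 38 = \frac{131}{10} - 38 = - \frac{249}{10} \approx -24.9$)
$t{\left(-5,1 \right)} o = 4 \left(- \frac{249}{10}\right) = - \frac{498}{5}$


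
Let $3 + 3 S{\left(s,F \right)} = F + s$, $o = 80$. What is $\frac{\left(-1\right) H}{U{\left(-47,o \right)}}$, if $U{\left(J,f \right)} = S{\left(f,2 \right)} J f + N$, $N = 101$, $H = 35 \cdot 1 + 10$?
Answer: $\frac{135}{296737} \approx 0.00045495$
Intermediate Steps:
$H = 45$ ($H = 35 + 10 = 45$)
$S{\left(s,F \right)} = -1 + \frac{F}{3} + \frac{s}{3}$ ($S{\left(s,F \right)} = -1 + \frac{F + s}{3} = -1 + \left(\frac{F}{3} + \frac{s}{3}\right) = -1 + \frac{F}{3} + \frac{s}{3}$)
$U{\left(J,f \right)} = 101 + J f \left(- \frac{1}{3} + \frac{f}{3}\right)$ ($U{\left(J,f \right)} = \left(-1 + \frac{1}{3} \cdot 2 + \frac{f}{3}\right) J f + 101 = \left(-1 + \frac{2}{3} + \frac{f}{3}\right) J f + 101 = \left(- \frac{1}{3} + \frac{f}{3}\right) J f + 101 = J \left(- \frac{1}{3} + \frac{f}{3}\right) f + 101 = J f \left(- \frac{1}{3} + \frac{f}{3}\right) + 101 = 101 + J f \left(- \frac{1}{3} + \frac{f}{3}\right)$)
$\frac{\left(-1\right) H}{U{\left(-47,o \right)}} = \frac{\left(-1\right) 45}{101 + \frac{1}{3} \left(-47\right) 80 \left(-1 + 80\right)} = - \frac{45}{101 + \frac{1}{3} \left(-47\right) 80 \cdot 79} = - \frac{45}{101 - \frac{297040}{3}} = - \frac{45}{- \frac{296737}{3}} = \left(-45\right) \left(- \frac{3}{296737}\right) = \frac{135}{296737}$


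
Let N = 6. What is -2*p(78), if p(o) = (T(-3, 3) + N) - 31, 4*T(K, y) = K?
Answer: 103/2 ≈ 51.500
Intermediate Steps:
T(K, y) = K/4
p(o) = -103/4 (p(o) = ((¼)*(-3) + 6) - 31 = (-¾ + 6) - 31 = 21/4 - 31 = -103/4)
-2*p(78) = -2*(-103/4) = 103/2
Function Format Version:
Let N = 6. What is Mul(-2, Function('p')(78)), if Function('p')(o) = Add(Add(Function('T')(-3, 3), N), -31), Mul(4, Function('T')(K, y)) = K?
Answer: Rational(103, 2) ≈ 51.500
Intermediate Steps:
Function('T')(K, y) = Mul(Rational(1, 4), K)
Function('p')(o) = Rational(-103, 4) (Function('p')(o) = Add(Add(Mul(Rational(1, 4), -3), 6), -31) = Add(Add(Rational(-3, 4), 6), -31) = Add(Rational(21, 4), -31) = Rational(-103, 4))
Mul(-2, Function('p')(78)) = Mul(-2, Rational(-103, 4)) = Rational(103, 2)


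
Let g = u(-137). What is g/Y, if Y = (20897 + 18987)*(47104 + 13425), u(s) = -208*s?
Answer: 548/46425743 ≈ 1.1804e-5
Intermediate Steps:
g = 28496 (g = -208*(-137) = 28496)
Y = 2414138636 (Y = 39884*60529 = 2414138636)
g/Y = 28496/2414138636 = 28496*(1/2414138636) = 548/46425743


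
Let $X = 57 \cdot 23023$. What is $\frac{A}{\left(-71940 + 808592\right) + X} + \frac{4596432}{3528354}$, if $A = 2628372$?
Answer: $\frac{3115290993284}{1204911132817} \approx 2.5855$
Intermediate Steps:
$X = 1312311$
$\frac{A}{\left(-71940 + 808592\right) + X} + \frac{4596432}{3528354} = \frac{2628372}{\left(-71940 + 808592\right) + 1312311} + \frac{4596432}{3528354} = \frac{2628372}{736652 + 1312311} + 4596432 \cdot \frac{1}{3528354} = \frac{2628372}{2048963} + \frac{766072}{588059} = \frac{3115290993284}{1204911132817}$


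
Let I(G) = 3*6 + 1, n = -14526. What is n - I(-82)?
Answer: -14545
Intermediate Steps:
I(G) = 19 (I(G) = 18 + 1 = 19)
n - I(-82) = -14526 - 1*19 = -14526 - 19 = -14545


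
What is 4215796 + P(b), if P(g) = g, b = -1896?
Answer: 4213900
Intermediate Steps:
4215796 + P(b) = 4215796 - 1896 = 4213900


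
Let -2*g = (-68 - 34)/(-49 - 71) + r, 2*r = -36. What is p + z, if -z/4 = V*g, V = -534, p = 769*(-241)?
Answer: -835064/5 ≈ -1.6701e+5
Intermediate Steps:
r = -18 (r = (½)*(-36) = -18)
p = -185329
g = 343/40 (g = -((-68 - 34)/(-49 - 71) - 18)/2 = -(-102/(-120) - 18)/2 = -(-102*(-1/120) - 18)/2 = -(17/20 - 18)/2 = -½*(-343/20) = 343/40 ≈ 8.5750)
z = 91581/5 (z = -(-2136)*343/40 = -4*(-91581/20) = 91581/5 ≈ 18316.)
p + z = -185329 + 91581/5 = -835064/5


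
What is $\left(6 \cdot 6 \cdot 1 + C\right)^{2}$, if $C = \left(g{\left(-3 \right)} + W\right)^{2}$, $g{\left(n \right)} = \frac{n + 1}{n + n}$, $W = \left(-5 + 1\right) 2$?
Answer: $\frac{727609}{81} \approx 8982.8$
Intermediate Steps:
$W = -8$ ($W = \left(-4\right) 2 = -8$)
$g{\left(n \right)} = \frac{1 + n}{2 n}$
$C = \frac{529}{9}$ ($C = \left(\frac{1 - 3}{2 \left(-3\right)} - 8\right)^{2} = \left(\frac{1}{2} \left(- \frac{1}{3}\right) \left(-2\right) - 8\right)^{2} = \left(\frac{1}{3} - 8\right)^{2} = \left(- \frac{23}{3}\right)^{2} = \frac{529}{9} \approx 58.778$)
$\left(6 \cdot 6 \cdot 1 + C\right)^{2} = \left(6 \cdot 6 \cdot 1 + \frac{529}{9}\right)^{2} = \left(36 \cdot 1 + \frac{529}{9}\right)^{2} = \left(36 + \frac{529}{9}\right)^{2} = \left(\frac{853}{9}\right)^{2} = \frac{727609}{81}$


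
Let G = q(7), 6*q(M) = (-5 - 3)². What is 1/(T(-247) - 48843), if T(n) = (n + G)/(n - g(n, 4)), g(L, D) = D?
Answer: -753/36778070 ≈ -2.0474e-5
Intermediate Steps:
q(M) = 32/3 (q(M) = (-5 - 3)²/6 = (⅙)*(-8)² = (⅙)*64 = 32/3)
G = 32/3 ≈ 10.667
T(n) = (32/3 + n)/(-4 + n) (T(n) = (n + 32/3)/(n - 1*4) = (32/3 + n)/(n - 4) = (32/3 + n)/(-4 + n))
1/(T(-247) - 48843) = 1/((32/3 - 247)/(-4 - 247) - 48843) = 1/(-709/3/(-251) - 48843) = 1/(-1/251*(-709/3) - 48843) = 1/(709/753 - 48843) = 1/(-36778070/753) = -753/36778070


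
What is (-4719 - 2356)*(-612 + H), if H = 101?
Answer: 3615325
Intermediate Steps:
(-4719 - 2356)*(-612 + H) = (-4719 - 2356)*(-612 + 101) = -7075*(-511) = 3615325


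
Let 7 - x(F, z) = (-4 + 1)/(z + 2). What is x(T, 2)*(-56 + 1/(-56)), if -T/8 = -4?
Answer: -97247/224 ≈ -434.14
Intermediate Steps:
T = 32 (T = -8*(-4) = 32)
x(F, z) = 7 + 3/(2 + z) (x(F, z) = 7 - (-4 + 1)/(z + 2) = 7 - (-3)/(2 + z) = 7 + 3/(2 + z))
x(T, 2)*(-56 + 1/(-56)) = ((17 + 7*2)/(2 + 2))*(-56 + 1/(-56)) = ((17 + 14)/4)*(-56 - 1/56) = ((1/4)*31)*(-3137/56) = (31/4)*(-3137/56) = -97247/224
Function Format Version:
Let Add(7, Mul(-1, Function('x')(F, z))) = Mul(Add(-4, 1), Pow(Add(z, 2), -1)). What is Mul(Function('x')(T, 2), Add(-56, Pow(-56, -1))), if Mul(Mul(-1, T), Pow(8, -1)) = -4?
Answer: Rational(-97247, 224) ≈ -434.14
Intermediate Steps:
T = 32 (T = Mul(-8, -4) = 32)
Function('x')(F, z) = Add(7, Mul(3, Pow(Add(2, z), -1))) (Function('x')(F, z) = Add(7, Mul(-1, Mul(Add(-4, 1), Pow(Add(z, 2), -1)))) = Add(7, Mul(-1, Mul(-3, Pow(Add(2, z), -1)))) = Add(7, Mul(3, Pow(Add(2, z), -1))))
Mul(Function('x')(T, 2), Add(-56, Pow(-56, -1))) = Mul(Mul(Pow(Add(2, 2), -1), Add(17, Mul(7, 2))), Add(-56, Pow(-56, -1))) = Mul(Mul(Pow(4, -1), Add(17, 14)), Add(-56, Rational(-1, 56))) = Mul(Mul(Rational(1, 4), 31), Rational(-3137, 56)) = Mul(Rational(31, 4), Rational(-3137, 56)) = Rational(-97247, 224)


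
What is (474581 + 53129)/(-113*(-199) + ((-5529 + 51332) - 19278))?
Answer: 263855/24506 ≈ 10.767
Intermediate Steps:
(474581 + 53129)/(-113*(-199) + ((-5529 + 51332) - 19278)) = 527710/(22487 + (45803 - 19278)) = 527710/(22487 + 26525) = 527710/49012 = 527710*(1/49012) = 263855/24506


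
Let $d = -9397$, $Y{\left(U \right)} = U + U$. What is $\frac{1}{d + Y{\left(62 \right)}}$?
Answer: $- \frac{1}{9273} \approx -0.00010784$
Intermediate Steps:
$Y{\left(U \right)} = 2 U$
$\frac{1}{d + Y{\left(62 \right)}} = \frac{1}{-9397 + 2 \cdot 62} = \frac{1}{-9397 + 124} = \frac{1}{-9273} = - \frac{1}{9273}$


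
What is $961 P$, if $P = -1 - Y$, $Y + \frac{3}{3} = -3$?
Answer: $2883$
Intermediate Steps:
$Y = -4$ ($Y = -1 - 3 = -4$)
$P = 3$ ($P = -1 - -4 = -1 + 4 = 3$)
$961 P = 961 \cdot 3 = 2883$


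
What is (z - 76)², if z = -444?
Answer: 270400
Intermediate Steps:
(z - 76)² = (-444 - 76)² = (-520)² = 270400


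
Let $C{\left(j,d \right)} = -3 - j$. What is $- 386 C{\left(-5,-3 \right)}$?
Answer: $-772$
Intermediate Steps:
$- 386 C{\left(-5,-3 \right)} = - 386 \left(-3 - -5\right) = - 386 \left(-3 + 5\right) = \left(-386\right) 2 = -772$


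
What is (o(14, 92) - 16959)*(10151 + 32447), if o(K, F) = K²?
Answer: -714070274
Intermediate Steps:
(o(14, 92) - 16959)*(10151 + 32447) = (14² - 16959)*(10151 + 32447) = (196 - 16959)*42598 = -16763*42598 = -714070274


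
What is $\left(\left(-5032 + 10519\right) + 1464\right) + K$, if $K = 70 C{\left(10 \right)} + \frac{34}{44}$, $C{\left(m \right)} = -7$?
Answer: $\frac{142159}{22} \approx 6461.8$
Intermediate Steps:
$K = - \frac{10763}{22}$ ($K = 70 \left(-7\right) + \frac{34}{44} = -490 + 34 \cdot \frac{1}{44} = -490 + \frac{17}{22} = - \frac{10763}{22} \approx -489.23$)
$\left(\left(-5032 + 10519\right) + 1464\right) + K = \left(\left(-5032 + 10519\right) + 1464\right) - \frac{10763}{22} = \left(5487 + 1464\right) - \frac{10763}{22} = 6951 - \frac{10763}{22} = \frac{142159}{22}$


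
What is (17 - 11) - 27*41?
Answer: -1101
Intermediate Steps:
(17 - 11) - 27*41 = 6 - 1107 = -1101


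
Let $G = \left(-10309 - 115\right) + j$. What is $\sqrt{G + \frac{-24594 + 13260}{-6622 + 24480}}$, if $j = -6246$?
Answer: $\frac{i \sqrt{1329100374113}}{8929} \approx 129.11 i$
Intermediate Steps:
$G = -16670$ ($G = \left(-10309 - 115\right) - 6246 = -10424 - 6246 = -16670$)
$\sqrt{G + \frac{-24594 + 13260}{-6622 + 24480}} = \sqrt{-16670 + \frac{-24594 + 13260}{-6622 + 24480}} = \sqrt{-16670 - \frac{11334}{17858}} = \sqrt{-16670 - \frac{5667}{8929}} = \sqrt{- \frac{148852097}{8929}} = \frac{i \sqrt{1329100374113}}{8929}$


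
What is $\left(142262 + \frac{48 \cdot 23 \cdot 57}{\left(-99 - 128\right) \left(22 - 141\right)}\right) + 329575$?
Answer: $\frac{12745795809}{27013} \approx 4.7184 \cdot 10^{5}$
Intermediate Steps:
$\left(142262 + \frac{48 \cdot 23 \cdot 57}{\left(-99 - 128\right) \left(22 - 141\right)}\right) + 329575 = \left(142262 + \frac{1104 \cdot 57}{\left(-99 - 128\right) \left(-119\right)}\right) + 329575 = \left(142262 + \frac{62928}{\left(-227\right) \left(-119\right)}\right) + 329575 = \left(142262 + \frac{62928}{27013}\right) + 329575 = \frac{3842986334}{27013} + 329575 = \frac{12745795809}{27013}$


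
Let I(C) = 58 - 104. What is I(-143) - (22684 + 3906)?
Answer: -26636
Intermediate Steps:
I(C) = -46
I(-143) - (22684 + 3906) = -46 - (22684 + 3906) = -46 - 1*26590 = -46 - 26590 = -26636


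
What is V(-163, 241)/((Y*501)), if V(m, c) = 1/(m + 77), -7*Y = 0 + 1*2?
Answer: 7/86172 ≈ 8.1233e-5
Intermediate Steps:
Y = -2/7 (Y = -(0 + 1*2)/7 = -(0 + 2)/7 = -⅐*2 = -2/7 ≈ -0.28571)
V(m, c) = 1/(77 + m)
V(-163, 241)/((Y*501)) = 1/((77 - 163)*((-2/7*501))) = 1/((-86)*(-1002/7)) = -1/86*(-7/1002) = 7/86172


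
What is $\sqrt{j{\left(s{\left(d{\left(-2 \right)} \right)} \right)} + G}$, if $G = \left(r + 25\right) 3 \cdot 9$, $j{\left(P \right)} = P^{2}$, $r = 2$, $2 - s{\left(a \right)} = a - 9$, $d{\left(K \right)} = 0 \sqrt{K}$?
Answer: $5 \sqrt{34} \approx 29.155$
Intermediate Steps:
$d{\left(K \right)} = 0$
$s{\left(a \right)} = 11 - a$ ($s{\left(a \right)} = 2 - \left(a - 9\right) = 2 - \left(-9 + a\right) = 11 - a$)
$G = 729$ ($G = \left(2 + 25\right) 3 \cdot 9 = 27 \cdot 27 = 729$)
$\sqrt{j{\left(s{\left(d{\left(-2 \right)} \right)} \right)} + G} = \sqrt{\left(11 - 0\right)^{2} + 729} = \sqrt{\left(11 + 0\right)^{2} + 729} = \sqrt{11^{2} + 729} = \sqrt{121 + 729} = \sqrt{850} = 5 \sqrt{34}$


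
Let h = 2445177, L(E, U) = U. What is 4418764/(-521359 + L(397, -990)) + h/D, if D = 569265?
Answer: -412737309229/99118334495 ≈ -4.1641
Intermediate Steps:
4418764/(-521359 + L(397, -990)) + h/D = 4418764/(-521359 - 990) + 2445177/569265 = 4418764/(-522349) + 2445177*(1/569265) = 4418764*(-1/522349) + 815059/189755 = -4418764/522349 + 815059/189755 = -412737309229/99118334495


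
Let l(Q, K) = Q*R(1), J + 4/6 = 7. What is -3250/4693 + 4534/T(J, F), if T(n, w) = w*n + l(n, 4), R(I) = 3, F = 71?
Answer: 119969/13357 ≈ 8.9817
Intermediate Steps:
J = 19/3 (J = -⅔ + 7 = 19/3 ≈ 6.3333)
l(Q, K) = 3*Q (l(Q, K) = Q*3 = 3*Q)
T(n, w) = 3*n + n*w (T(n, w) = w*n + 3*n = n*w + 3*n = 3*n + n*w)
-3250/4693 + 4534/T(J, F) = -3250/4693 + 4534/((19*(3 + 71)/3)) = -3250*1/4693 + 4534/(((19/3)*74)) = -250/361 + 4534/(1406/3) = -250/361 + 4534*(3/1406) = -250/361 + 6801/703 = 119969/13357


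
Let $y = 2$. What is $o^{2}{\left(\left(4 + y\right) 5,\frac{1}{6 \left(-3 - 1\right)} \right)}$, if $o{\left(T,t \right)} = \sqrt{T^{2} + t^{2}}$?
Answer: $\frac{518401}{576} \approx 900.0$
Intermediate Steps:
$o^{2}{\left(\left(4 + y\right) 5,\frac{1}{6 \left(-3 - 1\right)} \right)} = \left(\sqrt{\left(\left(4 + 2\right) 5\right)^{2} + \left(\frac{1}{6 \left(-3 - 1\right)}\right)^{2}}\right)^{2} = \left(\sqrt{\left(6 \cdot 5\right)^{2} + \left(\frac{1}{6 \left(-4\right)}\right)^{2}}\right)^{2} = \left(\sqrt{30^{2} + \left(\frac{1}{-24}\right)^{2}}\right)^{2} = \left(\sqrt{900 + \left(- \frac{1}{24}\right)^{2}}\right)^{2} = \left(\sqrt{900 + \frac{1}{576}}\right)^{2} = \left(\sqrt{\frac{518401}{576}}\right)^{2} = \left(\frac{\sqrt{518401}}{24}\right)^{2} = \frac{518401}{576}$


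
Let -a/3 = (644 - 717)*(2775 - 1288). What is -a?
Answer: -325653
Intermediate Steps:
a = 325653 (a = -3*(644 - 717)*(2775 - 1288) = -(-219)*1487 = -3*(-108551) = 325653)
-a = -1*325653 = -325653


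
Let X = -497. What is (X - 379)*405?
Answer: -354780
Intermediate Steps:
(X - 379)*405 = (-497 - 379)*405 = -876*405 = -354780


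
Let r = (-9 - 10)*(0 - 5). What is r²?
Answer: 9025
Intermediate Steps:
r = 95 (r = -19*(-5) = 95)
r² = 95² = 9025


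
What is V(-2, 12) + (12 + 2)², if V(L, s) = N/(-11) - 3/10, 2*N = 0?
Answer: 1957/10 ≈ 195.70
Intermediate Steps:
N = 0 (N = (½)*0 = 0)
V(L, s) = -3/10 (V(L, s) = 0/(-11) - 3/10 = 0*(-1/11) - 3*⅒ = 0 - 3/10 = -3/10)
V(-2, 12) + (12 + 2)² = -3/10 + (12 + 2)² = -3/10 + 14² = -3/10 + 196 = 1957/10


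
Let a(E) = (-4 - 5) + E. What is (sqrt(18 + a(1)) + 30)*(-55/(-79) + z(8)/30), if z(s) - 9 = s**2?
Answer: 7417/79 + 7417*sqrt(10)/2370 ≈ 103.78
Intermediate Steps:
a(E) = -9 + E
z(s) = 9 + s**2
(sqrt(18 + a(1)) + 30)*(-55/(-79) + z(8)/30) = (sqrt(18 + (-9 + 1)) + 30)*(-55/(-79) + (9 + 8**2)/30) = (sqrt(18 - 8) + 30)*(-55*(-1/79) + (9 + 64)*(1/30)) = (sqrt(10) + 30)*(55/79 + 73*(1/30)) = (30 + sqrt(10))*(55/79 + 73/30) = (30 + sqrt(10))*(7417/2370) = 7417/79 + 7417*sqrt(10)/2370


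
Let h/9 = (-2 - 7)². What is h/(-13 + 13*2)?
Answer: 729/13 ≈ 56.077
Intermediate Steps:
h = 729 (h = 9*(-2 - 7)² = 9*(-9)² = 9*81 = 729)
h/(-13 + 13*2) = 729/(-13 + 13*2) = 729/(-13 + 26) = 729/13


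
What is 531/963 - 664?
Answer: -70989/107 ≈ -663.45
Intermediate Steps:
531/963 - 664 = (1/963)*531 - 664 = 59/107 - 664 = -70989/107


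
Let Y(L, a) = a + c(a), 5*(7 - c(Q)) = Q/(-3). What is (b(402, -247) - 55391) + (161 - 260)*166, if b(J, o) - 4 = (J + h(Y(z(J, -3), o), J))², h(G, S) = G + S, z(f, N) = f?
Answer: 51293644/225 ≈ 2.2797e+5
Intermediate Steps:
c(Q) = 7 + Q/15 (c(Q) = 7 - Q/(5*(-3)) = 7 - Q*(-1)/(5*3) = 7 - (-1)*Q/15 = 7 + Q/15)
Y(L, a) = 7 + 16*a/15 (Y(L, a) = a + (7 + a/15) = 7 + 16*a/15)
b(J, o) = 4 + (7 + 2*J + 16*o/15)² (b(J, o) = 4 + (J + ((7 + 16*o/15) + J))² = 4 + (J + (7 + J + 16*o/15))² = 4 + (7 + 2*J + 16*o/15)²)
(b(402, -247) - 55391) + (161 - 260)*166 = ((4 + (105 + 16*(-247) + 30*402)²/225) - 55391) + (161 - 260)*166 = ((4 + (105 - 3952 + 12060)²/225) - 55391) - 99*166 = ((4 + (1/225)*8213²) - 55391) - 16434 = ((4 + (1/225)*67453369) - 55391) - 16434 = ((4 + 67453369/225) - 55391) - 16434 = (67454269/225 - 55391) - 16434 = 54991294/225 - 16434 = 51293644/225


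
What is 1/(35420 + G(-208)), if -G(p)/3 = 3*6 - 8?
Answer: 1/35390 ≈ 2.8257e-5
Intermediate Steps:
G(p) = -30 (G(p) = -3*(3*6 - 8) = -3*(18 - 8) = -3*10 = -30)
1/(35420 + G(-208)) = 1/(35420 - 30) = 1/35390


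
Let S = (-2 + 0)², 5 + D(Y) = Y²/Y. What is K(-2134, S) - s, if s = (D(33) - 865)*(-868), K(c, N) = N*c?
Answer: -735052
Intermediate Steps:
D(Y) = -5 + Y (D(Y) = -5 + Y²/Y = -5 + Y)
S = 4 (S = (-2)² = 4)
s = 726516 (s = ((-5 + 33) - 865)*(-868) = (28 - 865)*(-868) = -837*(-868) = 726516)
K(-2134, S) - s = 4*(-2134) - 1*726516 = -8536 - 726516 = -735052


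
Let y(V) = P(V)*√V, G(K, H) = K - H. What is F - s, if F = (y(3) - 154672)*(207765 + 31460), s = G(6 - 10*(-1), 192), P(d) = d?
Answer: -37001409024 + 717675*√3 ≈ -3.7000e+10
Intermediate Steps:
y(V) = V^(3/2) (y(V) = V*√V = V^(3/2))
s = -176 (s = (6 - 10*(-1)) - 1*192 = (6 + 10) - 192 = 16 - 192 = -176)
F = -37001409200 + 717675*√3 (F = (3^(3/2) - 154672)*(207765 + 31460) = (3*√3 - 154672)*239225 = (-154672 + 3*√3)*239225 = -37001409200 + 717675*√3 ≈ -3.7000e+10)
F - s = (-37001409200 + 717675*√3) - 1*(-176) = (-37001409200 + 717675*√3) + 176 = -37001409024 + 717675*√3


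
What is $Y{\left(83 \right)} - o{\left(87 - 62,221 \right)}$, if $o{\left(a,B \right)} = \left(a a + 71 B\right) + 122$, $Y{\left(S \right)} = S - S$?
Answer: $-16438$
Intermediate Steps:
$Y{\left(S \right)} = 0$
$o{\left(a,B \right)} = 122 + a^{2} + 71 B$ ($o{\left(a,B \right)} = \left(a^{2} + 71 B\right) + 122 = 122 + a^{2} + 71 B$)
$Y{\left(83 \right)} - o{\left(87 - 62,221 \right)} = 0 - \left(122 + \left(87 - 62\right)^{2} + 71 \cdot 221\right) = 0 - \left(122 + \left(87 - 62\right)^{2} + 15691\right) = 0 - \left(122 + 25^{2} + 15691\right) = 0 - \left(122 + 625 + 15691\right) = 0 - 16438 = -16438$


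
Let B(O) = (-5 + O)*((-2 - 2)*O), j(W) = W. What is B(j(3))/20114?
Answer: 12/10057 ≈ 0.0011932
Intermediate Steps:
B(O) = -4*O*(-5 + O) (B(O) = (-5 + O)*(-4*O) = -4*O*(-5 + O))
B(j(3))/20114 = (4*3*(5 - 1*3))/20114 = (4*3*(5 - 3))*(1/20114) = (4*3*2)*(1/20114) = 24*(1/20114) = 12/10057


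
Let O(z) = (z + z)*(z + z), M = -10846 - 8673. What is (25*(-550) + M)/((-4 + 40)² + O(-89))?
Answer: -1957/1940 ≈ -1.0088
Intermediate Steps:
M = -19519
O(z) = 4*z² (O(z) = (2*z)*(2*z) = 4*z²)
(25*(-550) + M)/((-4 + 40)² + O(-89)) = (25*(-550) - 19519)/((-4 + 40)² + 4*(-89)²) = (-13750 - 19519)/(36² + 4*7921) = -33269/(1296 + 31684) = -33269/32980 = -33269*1/32980 = -1957/1940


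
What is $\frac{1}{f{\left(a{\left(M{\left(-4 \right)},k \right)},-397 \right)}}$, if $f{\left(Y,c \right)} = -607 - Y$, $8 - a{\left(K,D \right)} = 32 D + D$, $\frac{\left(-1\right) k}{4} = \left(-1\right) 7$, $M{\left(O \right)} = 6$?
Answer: $\frac{1}{309} \approx 0.0032362$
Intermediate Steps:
$k = 28$ ($k = - 4 \left(\left(-1\right) 7\right) = \left(-4\right) \left(-7\right) = 28$)
$a{\left(K,D \right)} = 8 - 33 D$ ($a{\left(K,D \right)} = 8 - \left(32 D + D\right) = 8 - 33 D$)
$\frac{1}{f{\left(a{\left(M{\left(-4 \right)},k \right)},-397 \right)}} = \frac{1}{-607 - \left(8 - 924\right)} = \frac{1}{-607 - -916} = \frac{1}{-607 + 916} = \frac{1}{309}$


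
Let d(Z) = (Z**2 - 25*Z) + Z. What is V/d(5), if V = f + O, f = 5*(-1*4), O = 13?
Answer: 7/95 ≈ 0.073684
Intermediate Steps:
d(Z) = Z**2 - 24*Z
f = -20 (f = 5*(-4) = -20)
V = -7 (V = -20 + 13 = -7)
V/d(5) = -7*1/(5*(-24 + 5)) = -7/(5*(-19)) = -7/(-95) = -7*(-1/95) = 7/95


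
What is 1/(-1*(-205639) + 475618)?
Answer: 1/681257 ≈ 1.4679e-6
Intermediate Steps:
1/(-1*(-205639) + 475618) = 1/(205639 + 475618) = 1/681257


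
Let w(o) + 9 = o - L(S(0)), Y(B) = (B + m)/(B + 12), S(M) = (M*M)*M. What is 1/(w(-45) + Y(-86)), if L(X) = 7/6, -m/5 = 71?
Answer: -111/5462 ≈ -0.020322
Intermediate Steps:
S(M) = M³ (S(M) = M²*M = M³)
m = -355 (m = -5*71 = -355)
L(X) = 7/6 (L(X) = 7*(⅙) = 7/6)
Y(B) = (-355 + B)/(12 + B) (Y(B) = (B - 355)/(B + 12) = (-355 + B)/(12 + B))
w(o) = -61/6 + o (w(o) = -9 + (o - 1*7/6) = -9 + (o - 7/6) = -9 + (-7/6 + o) = -61/6 + o)
1/(w(-45) + Y(-86)) = 1/((-61/6 - 45) + (-355 - 86)/(12 - 86)) = 1/(-331/6 - 441/(-74)) = 1/(-331/6 - 1/74*(-441)) = 1/(-331/6 + 441/74) = 1/(-5462/111) = -111/5462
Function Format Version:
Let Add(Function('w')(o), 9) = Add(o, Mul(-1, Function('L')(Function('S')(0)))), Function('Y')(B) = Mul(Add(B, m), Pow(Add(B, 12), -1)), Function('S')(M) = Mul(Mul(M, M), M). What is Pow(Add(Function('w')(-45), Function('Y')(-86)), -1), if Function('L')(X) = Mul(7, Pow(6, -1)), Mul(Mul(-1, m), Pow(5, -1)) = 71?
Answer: Rational(-111, 5462) ≈ -0.020322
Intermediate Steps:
Function('S')(M) = Pow(M, 3) (Function('S')(M) = Mul(Pow(M, 2), M) = Pow(M, 3))
m = -355 (m = Mul(-5, 71) = -355)
Function('L')(X) = Rational(7, 6) (Function('L')(X) = Mul(7, Rational(1, 6)) = Rational(7, 6))
Function('Y')(B) = Mul(Pow(Add(12, B), -1), Add(-355, B)) (Function('Y')(B) = Mul(Add(B, -355), Pow(Add(B, 12), -1)) = Mul(Add(-355, B), Pow(Add(12, B), -1)) = Mul(Pow(Add(12, B), -1), Add(-355, B)))
Function('w')(o) = Add(Rational(-61, 6), o) (Function('w')(o) = Add(-9, Add(o, Mul(-1, Rational(7, 6)))) = Add(-9, Add(o, Rational(-7, 6))) = Add(-9, Add(Rational(-7, 6), o)) = Add(Rational(-61, 6), o))
Pow(Add(Function('w')(-45), Function('Y')(-86)), -1) = Pow(Add(Add(Rational(-61, 6), -45), Mul(Pow(Add(12, -86), -1), Add(-355, -86))), -1) = Pow(Add(Rational(-331, 6), Mul(Pow(-74, -1), -441)), -1) = Pow(Add(Rational(-331, 6), Mul(Rational(-1, 74), -441)), -1) = Pow(Add(Rational(-331, 6), Rational(441, 74)), -1) = Pow(Rational(-5462, 111), -1) = Rational(-111, 5462)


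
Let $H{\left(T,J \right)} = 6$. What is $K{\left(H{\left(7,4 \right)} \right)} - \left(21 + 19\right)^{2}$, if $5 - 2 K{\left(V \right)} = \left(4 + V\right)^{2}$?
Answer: $- \frac{3295}{2} \approx -1647.5$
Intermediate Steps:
$K{\left(V \right)} = \frac{5}{2} - \frac{\left(4 + V\right)^{2}}{2}$
$K{\left(H{\left(7,4 \right)} \right)} - \left(21 + 19\right)^{2} = \left(\frac{5}{2} - \frac{\left(4 + 6\right)^{2}}{2}\right) - \left(21 + 19\right)^{2} = \left(\frac{5}{2} - \frac{10^{2}}{2}\right) - 40^{2} = \left(\frac{5}{2} - 50\right) - 1600 = - \frac{95}{2} - 1600 = - \frac{3295}{2}$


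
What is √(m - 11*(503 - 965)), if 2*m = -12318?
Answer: I*√1077 ≈ 32.818*I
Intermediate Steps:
m = -6159 (m = (½)*(-12318) = -6159)
√(m - 11*(503 - 965)) = √(-6159 - 11*(503 - 965)) = √(-6159 - 11*(-462)) = √(-6159 + 5082) = √(-1077) = I*√1077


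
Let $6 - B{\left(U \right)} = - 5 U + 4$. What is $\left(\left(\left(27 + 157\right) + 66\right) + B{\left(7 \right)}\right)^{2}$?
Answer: $82369$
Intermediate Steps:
$B{\left(U \right)} = 2 + 5 U$ ($B{\left(U \right)} = 6 - \left(- 5 U + 4\right) = 6 - \left(4 - 5 U\right) = 6 + \left(-4 + 5 U\right) = 2 + 5 U$)
$\left(\left(\left(27 + 157\right) + 66\right) + B{\left(7 \right)}\right)^{2} = \left(\left(\left(27 + 157\right) + 66\right) + \left(2 + 5 \cdot 7\right)\right)^{2} = \left(\left(184 + 66\right) + \left(2 + 35\right)\right)^{2} = \left(250 + 37\right)^{2} = 287^{2} = 82369$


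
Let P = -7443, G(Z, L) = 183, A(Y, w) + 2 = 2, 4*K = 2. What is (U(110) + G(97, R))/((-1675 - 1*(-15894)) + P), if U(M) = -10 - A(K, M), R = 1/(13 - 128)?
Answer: 173/6776 ≈ 0.025531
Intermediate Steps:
K = ½ (K = (¼)*2 = ½ ≈ 0.50000)
R = -1/115 (R = 1/(-115) = -1/115 ≈ -0.0086956)
A(Y, w) = 0 (A(Y, w) = -2 + 2 = 0)
U(M) = -10 (U(M) = -10 - 1*0 = -10 + 0 = -10)
(U(110) + G(97, R))/((-1675 - 1*(-15894)) + P) = (-10 + 183)/((-1675 - 1*(-15894)) - 7443) = 173/((-1675 + 15894) - 7443) = 173/(14219 - 7443) = 173/6776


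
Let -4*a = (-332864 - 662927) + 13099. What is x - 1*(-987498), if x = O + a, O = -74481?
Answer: 1158690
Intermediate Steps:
a = 245673 (a = -((-332864 - 662927) + 13099)/4 = -(-995791 + 13099)/4 = -1/4*(-982692) = 245673)
x = 171192 (x = -74481 + 245673 = 171192)
x - 1*(-987498) = 171192 - 1*(-987498) = 171192 + 987498 = 1158690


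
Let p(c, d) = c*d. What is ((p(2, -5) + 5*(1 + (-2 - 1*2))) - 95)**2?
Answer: 14400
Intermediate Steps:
((p(2, -5) + 5*(1 + (-2 - 1*2))) - 95)**2 = ((2*(-5) + 5*(1 + (-2 - 1*2))) - 95)**2 = ((-10 + 5*(1 + (-2 - 2))) - 95)**2 = ((-10 + 5*(1 - 4)) - 95)**2 = ((-10 + 5*(-3)) - 95)**2 = ((-10 - 15) - 95)**2 = (-25 - 95)**2 = (-120)**2 = 14400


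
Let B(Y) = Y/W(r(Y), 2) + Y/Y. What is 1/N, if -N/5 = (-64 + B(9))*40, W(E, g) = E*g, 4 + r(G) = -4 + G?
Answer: 1/11700 ≈ 8.5470e-5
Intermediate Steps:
r(G) = -8 + G (r(G) = -4 + (-4 + G) = -8 + G)
B(Y) = 1 + Y/(-16 + 2*Y) (B(Y) = Y/(((-8 + Y)*2)) + Y/Y = Y/(-16 + 2*Y) + 1 = 1 + Y/(-16 + 2*Y))
N = 11700 (N = -5*(-64 + (-16 + 3*9)/(2*(-8 + 9)))*40 = -5*(-64 + (½)*(-16 + 27)/1)*40 = -5*(-64 + (½)*1*11)*40 = -5*(-64 + 11/2)*40 = -(-585)*40/2 = -5*(-2340) = 11700)
1/N = 1/11700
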